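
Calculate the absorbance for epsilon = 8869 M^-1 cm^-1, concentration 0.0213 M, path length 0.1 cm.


A = epsilon * c * l
A = 8869 * 0.0213 * 0.1
A = 18.891

18.891


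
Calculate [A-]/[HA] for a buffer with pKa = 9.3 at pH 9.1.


[A-]/[HA] = 10^(pH - pKa)
= 10^(9.1 - 9.3)
= 0.631

0.631


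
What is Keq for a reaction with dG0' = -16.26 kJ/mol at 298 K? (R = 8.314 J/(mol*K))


Keq = exp(-dG0 * 1000 / (R * T))
Keq = exp(-(-16.26) * 1000 / (8.314 * 298))
Keq = 708.3065

708.3065


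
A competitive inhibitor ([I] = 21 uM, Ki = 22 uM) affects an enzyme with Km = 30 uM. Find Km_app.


Km_app = Km * (1 + [I]/Ki)
Km_app = 30 * (1 + 21/22)
Km_app = 58.6364 uM

58.6364 uM


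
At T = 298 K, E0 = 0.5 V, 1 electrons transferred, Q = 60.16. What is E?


E = E0 - (RT/nF) * ln(Q)
E = 0.5 - (8.314 * 298 / (1 * 96485)) * ln(60.16)
E = 0.3948 V

0.3948 V


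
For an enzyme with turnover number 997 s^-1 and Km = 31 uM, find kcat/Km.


Catalytic efficiency = kcat / Km
= 997 / 31
= 32.1613 uM^-1*s^-1

32.1613 uM^-1*s^-1


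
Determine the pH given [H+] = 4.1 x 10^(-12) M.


pH = -log10([H+])
pH = -log10(4.1 x 10^(-12))
pH = 11.3872

11.3872


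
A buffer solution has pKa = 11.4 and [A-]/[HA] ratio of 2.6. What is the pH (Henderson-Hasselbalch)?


pH = pKa + log10([A-]/[HA])
pH = 11.4 + log10(2.6)
pH = 11.815

11.815


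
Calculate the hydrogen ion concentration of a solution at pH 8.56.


[H+] = 10^(-pH)
[H+] = 10^(-8.56)
[H+] = 2.754e-09 M

2.754e-09 M


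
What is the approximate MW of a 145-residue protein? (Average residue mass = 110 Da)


MW = n_residues * 110 Da
MW = 145 * 110
MW = 15950 Da

15950 Da


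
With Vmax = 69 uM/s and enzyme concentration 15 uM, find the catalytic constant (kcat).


kcat = Vmax / [E]t
kcat = 69 / 15
kcat = 4.6 s^-1

4.6 s^-1


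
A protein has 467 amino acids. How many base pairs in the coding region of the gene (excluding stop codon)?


Each amino acid = 1 codon = 3 bp
bp = 467 * 3 = 1401 bp

1401 bp


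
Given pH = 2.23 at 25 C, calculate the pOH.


pOH = 14 - pH
pOH = 14 - 2.23
pOH = 11.77

11.77


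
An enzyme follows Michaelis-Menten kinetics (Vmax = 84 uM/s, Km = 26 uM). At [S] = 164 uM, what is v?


v = Vmax * [S] / (Km + [S])
v = 84 * 164 / (26 + 164)
v = 72.5053 uM/s

72.5053 uM/s


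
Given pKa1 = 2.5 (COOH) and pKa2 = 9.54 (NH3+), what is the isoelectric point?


pI = (pKa1 + pKa2) / 2
pI = (2.5 + 9.54) / 2
pI = 6.02

6.02


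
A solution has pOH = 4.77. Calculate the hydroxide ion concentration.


[OH-] = 10^(-pOH)
[OH-] = 10^(-4.77)
[OH-] = 1.698e-05 M

1.698e-05 M


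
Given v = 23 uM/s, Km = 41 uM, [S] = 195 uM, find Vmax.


Vmax = v * (Km + [S]) / [S]
Vmax = 23 * (41 + 195) / 195
Vmax = 27.8359 uM/s

27.8359 uM/s


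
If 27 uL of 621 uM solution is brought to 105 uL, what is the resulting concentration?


C2 = C1 * V1 / V2
C2 = 621 * 27 / 105
C2 = 159.6857 uM

159.6857 uM


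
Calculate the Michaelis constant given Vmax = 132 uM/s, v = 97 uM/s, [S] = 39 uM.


Km = [S] * (Vmax - v) / v
Km = 39 * (132 - 97) / 97
Km = 14.0722 uM

14.0722 uM


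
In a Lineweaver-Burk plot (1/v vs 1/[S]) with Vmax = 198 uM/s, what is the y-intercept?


y-intercept = 1/Vmax
= 1/198
= 0.0051 s/uM

0.0051 s/uM


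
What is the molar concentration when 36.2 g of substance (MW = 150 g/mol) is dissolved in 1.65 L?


C = (mass / MW) / volume
C = (36.2 / 150) / 1.65
C = 0.1463 M

0.1463 M


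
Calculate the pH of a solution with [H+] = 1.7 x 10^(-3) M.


pH = -log10([H+])
pH = -log10(1.7 x 10^(-3))
pH = 2.7696

2.7696


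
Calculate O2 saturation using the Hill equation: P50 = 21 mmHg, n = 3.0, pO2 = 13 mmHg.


Y = pO2^n / (P50^n + pO2^n)
Y = 13^3.0 / (21^3.0 + 13^3.0)
Y = 19.17%

19.17%


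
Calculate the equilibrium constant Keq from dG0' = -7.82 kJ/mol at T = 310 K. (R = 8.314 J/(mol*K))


Keq = exp(-dG0 * 1000 / (R * T))
Keq = exp(-(-7.82) * 1000 / (8.314 * 310))
Keq = 20.783

20.783


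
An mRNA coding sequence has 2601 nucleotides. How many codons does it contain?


codons = nucleotides / 3
codons = 2601 / 3 = 867

867


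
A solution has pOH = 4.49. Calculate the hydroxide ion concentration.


[OH-] = 10^(-pOH)
[OH-] = 10^(-4.49)
[OH-] = 3.236e-05 M

3.236e-05 M


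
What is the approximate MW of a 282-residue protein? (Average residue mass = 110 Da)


MW = n_residues * 110 Da
MW = 282 * 110
MW = 31020 Da

31020 Da


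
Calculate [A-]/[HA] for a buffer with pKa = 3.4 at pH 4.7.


[A-]/[HA] = 10^(pH - pKa)
= 10^(4.7 - 3.4)
= 19.9526

19.9526


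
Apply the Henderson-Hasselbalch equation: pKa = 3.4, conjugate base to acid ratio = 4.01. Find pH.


pH = pKa + log10([A-]/[HA])
pH = 3.4 + log10(4.01)
pH = 4.0031

4.0031


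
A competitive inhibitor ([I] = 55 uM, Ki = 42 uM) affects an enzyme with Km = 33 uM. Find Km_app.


Km_app = Km * (1 + [I]/Ki)
Km_app = 33 * (1 + 55/42)
Km_app = 76.2143 uM

76.2143 uM


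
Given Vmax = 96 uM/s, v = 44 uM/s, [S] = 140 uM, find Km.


Km = [S] * (Vmax - v) / v
Km = 140 * (96 - 44) / 44
Km = 165.4545 uM

165.4545 uM


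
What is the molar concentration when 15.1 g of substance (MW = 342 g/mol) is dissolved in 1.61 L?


C = (mass / MW) / volume
C = (15.1 / 342) / 1.61
C = 0.0274 M

0.0274 M


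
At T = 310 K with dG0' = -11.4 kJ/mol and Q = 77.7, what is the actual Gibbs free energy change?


dG = dG0' + RT * ln(Q) / 1000
dG = -11.4 + 8.314 * 310 * ln(77.7) / 1000
dG = -0.1812 kJ/mol

-0.1812 kJ/mol


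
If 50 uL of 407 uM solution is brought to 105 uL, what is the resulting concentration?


C2 = C1 * V1 / V2
C2 = 407 * 50 / 105
C2 = 193.8095 uM

193.8095 uM


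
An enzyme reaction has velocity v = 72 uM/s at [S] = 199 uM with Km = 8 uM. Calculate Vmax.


Vmax = v * (Km + [S]) / [S]
Vmax = 72 * (8 + 199) / 199
Vmax = 74.8945 uM/s

74.8945 uM/s


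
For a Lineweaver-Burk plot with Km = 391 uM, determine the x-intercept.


x-intercept = -1/Km
= -1/391
= -0.0026 1/uM

-0.0026 1/uM


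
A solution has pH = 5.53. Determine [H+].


[H+] = 10^(-pH)
[H+] = 10^(-5.53)
[H+] = 2.951e-06 M

2.951e-06 M


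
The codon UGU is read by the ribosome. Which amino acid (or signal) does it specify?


Standard genetic code lookup.
Codon UGU -> Cys

Cys


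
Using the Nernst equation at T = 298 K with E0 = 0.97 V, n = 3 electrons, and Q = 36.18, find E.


E = E0 - (RT/nF) * ln(Q)
E = 0.97 - (8.314 * 298 / (3 * 96485)) * ln(36.18)
E = 0.9393 V

0.9393 V


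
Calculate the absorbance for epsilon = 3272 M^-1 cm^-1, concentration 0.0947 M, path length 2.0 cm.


A = epsilon * c * l
A = 3272 * 0.0947 * 2.0
A = 619.7168

619.7168


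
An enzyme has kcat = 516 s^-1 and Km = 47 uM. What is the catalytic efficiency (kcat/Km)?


Catalytic efficiency = kcat / Km
= 516 / 47
= 10.9787 uM^-1*s^-1

10.9787 uM^-1*s^-1


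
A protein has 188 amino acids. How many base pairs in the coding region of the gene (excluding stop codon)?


Each amino acid = 1 codon = 3 bp
bp = 188 * 3 = 564 bp

564 bp


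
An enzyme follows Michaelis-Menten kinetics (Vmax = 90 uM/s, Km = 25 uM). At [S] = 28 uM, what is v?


v = Vmax * [S] / (Km + [S])
v = 90 * 28 / (25 + 28)
v = 47.5472 uM/s

47.5472 uM/s


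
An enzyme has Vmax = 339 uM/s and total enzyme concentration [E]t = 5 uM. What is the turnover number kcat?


kcat = Vmax / [E]t
kcat = 339 / 5
kcat = 67.8 s^-1

67.8 s^-1


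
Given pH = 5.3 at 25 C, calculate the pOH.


pOH = 14 - pH
pOH = 14 - 5.3
pOH = 8.7

8.7


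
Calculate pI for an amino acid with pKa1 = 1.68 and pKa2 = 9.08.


pI = (pKa1 + pKa2) / 2
pI = (1.68 + 9.08) / 2
pI = 5.38

5.38


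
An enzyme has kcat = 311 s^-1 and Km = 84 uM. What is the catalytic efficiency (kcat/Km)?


Catalytic efficiency = kcat / Km
= 311 / 84
= 3.7024 uM^-1*s^-1

3.7024 uM^-1*s^-1


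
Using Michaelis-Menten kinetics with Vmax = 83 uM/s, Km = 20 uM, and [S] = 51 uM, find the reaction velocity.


v = Vmax * [S] / (Km + [S])
v = 83 * 51 / (20 + 51)
v = 59.6197 uM/s

59.6197 uM/s


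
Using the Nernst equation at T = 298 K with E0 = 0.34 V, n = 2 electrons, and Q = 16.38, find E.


E = E0 - (RT/nF) * ln(Q)
E = 0.34 - (8.314 * 298 / (2 * 96485)) * ln(16.38)
E = 0.3041 V

0.3041 V


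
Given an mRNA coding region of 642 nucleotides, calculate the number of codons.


codons = nucleotides / 3
codons = 642 / 3 = 214

214


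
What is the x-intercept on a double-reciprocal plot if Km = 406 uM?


x-intercept = -1/Km
= -1/406
= -0.0025 1/uM

-0.0025 1/uM


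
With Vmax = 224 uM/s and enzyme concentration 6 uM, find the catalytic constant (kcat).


kcat = Vmax / [E]t
kcat = 224 / 6
kcat = 37.3333 s^-1

37.3333 s^-1


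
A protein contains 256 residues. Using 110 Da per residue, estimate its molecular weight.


MW = n_residues * 110 Da
MW = 256 * 110
MW = 28160 Da

28160 Da


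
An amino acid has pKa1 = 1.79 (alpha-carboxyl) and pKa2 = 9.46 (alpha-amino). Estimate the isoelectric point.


pI = (pKa1 + pKa2) / 2
pI = (1.79 + 9.46) / 2
pI = 5.625

5.625


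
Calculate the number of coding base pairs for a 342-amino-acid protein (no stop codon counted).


Each amino acid = 1 codon = 3 bp
bp = 342 * 3 = 1026 bp

1026 bp


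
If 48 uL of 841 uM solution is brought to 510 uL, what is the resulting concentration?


C2 = C1 * V1 / V2
C2 = 841 * 48 / 510
C2 = 79.1529 uM

79.1529 uM


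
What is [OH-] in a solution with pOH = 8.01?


[OH-] = 10^(-pOH)
[OH-] = 10^(-8.01)
[OH-] = 9.772e-09 M

9.772e-09 M


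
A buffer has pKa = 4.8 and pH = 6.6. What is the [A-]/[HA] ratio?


[A-]/[HA] = 10^(pH - pKa)
= 10^(6.6 - 4.8)
= 63.0957

63.0957


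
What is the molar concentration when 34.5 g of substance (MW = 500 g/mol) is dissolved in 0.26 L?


C = (mass / MW) / volume
C = (34.5 / 500) / 0.26
C = 0.2654 M

0.2654 M


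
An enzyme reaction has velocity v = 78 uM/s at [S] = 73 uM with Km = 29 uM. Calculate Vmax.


Vmax = v * (Km + [S]) / [S]
Vmax = 78 * (29 + 73) / 73
Vmax = 108.9863 uM/s

108.9863 uM/s


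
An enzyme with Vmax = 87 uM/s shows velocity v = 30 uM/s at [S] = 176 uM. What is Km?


Km = [S] * (Vmax - v) / v
Km = 176 * (87 - 30) / 30
Km = 334.4 uM

334.4 uM


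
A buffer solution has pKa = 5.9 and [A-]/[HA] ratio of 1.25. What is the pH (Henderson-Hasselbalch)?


pH = pKa + log10([A-]/[HA])
pH = 5.9 + log10(1.25)
pH = 5.9969

5.9969


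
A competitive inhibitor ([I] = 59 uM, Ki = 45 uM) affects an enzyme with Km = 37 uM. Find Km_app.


Km_app = Km * (1 + [I]/Ki)
Km_app = 37 * (1 + 59/45)
Km_app = 85.5111 uM

85.5111 uM


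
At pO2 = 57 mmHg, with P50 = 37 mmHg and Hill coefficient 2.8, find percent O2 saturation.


Y = pO2^n / (P50^n + pO2^n)
Y = 57^2.8 / (37^2.8 + 57^2.8)
Y = 77.03%

77.03%


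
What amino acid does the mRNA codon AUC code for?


Standard genetic code lookup.
Codon AUC -> Ile

Ile


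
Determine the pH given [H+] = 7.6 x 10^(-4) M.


pH = -log10([H+])
pH = -log10(7.6 x 10^(-4))
pH = 3.1192

3.1192


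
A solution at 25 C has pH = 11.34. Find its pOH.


pOH = 14 - pH
pOH = 14 - 11.34
pOH = 2.66

2.66


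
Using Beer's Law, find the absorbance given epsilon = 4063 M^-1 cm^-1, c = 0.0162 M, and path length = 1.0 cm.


A = epsilon * c * l
A = 4063 * 0.0162 * 1.0
A = 65.8206

65.8206


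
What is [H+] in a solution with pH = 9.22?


[H+] = 10^(-pH)
[H+] = 10^(-9.22)
[H+] = 6.026e-10 M

6.026e-10 M


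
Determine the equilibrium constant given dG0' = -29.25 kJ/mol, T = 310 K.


Keq = exp(-dG0 * 1000 / (R * T))
Keq = exp(-(-29.25) * 1000 / (8.314 * 310))
Keq = 84872.8995

84872.8995


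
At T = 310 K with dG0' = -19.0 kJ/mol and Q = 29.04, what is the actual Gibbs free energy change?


dG = dG0' + RT * ln(Q) / 1000
dG = -19.0 + 8.314 * 310 * ln(29.04) / 1000
dG = -10.3178 kJ/mol

-10.3178 kJ/mol


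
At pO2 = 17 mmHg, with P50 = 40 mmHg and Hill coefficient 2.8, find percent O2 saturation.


Y = pO2^n / (P50^n + pO2^n)
Y = 17^2.8 / (40^2.8 + 17^2.8)
Y = 8.35%

8.35%


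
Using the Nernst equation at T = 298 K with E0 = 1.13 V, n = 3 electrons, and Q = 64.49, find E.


E = E0 - (RT/nF) * ln(Q)
E = 1.13 - (8.314 * 298 / (3 * 96485)) * ln(64.49)
E = 1.0943 V

1.0943 V


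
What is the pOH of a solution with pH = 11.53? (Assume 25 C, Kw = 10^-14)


pOH = 14 - pH
pOH = 14 - 11.53
pOH = 2.47

2.47


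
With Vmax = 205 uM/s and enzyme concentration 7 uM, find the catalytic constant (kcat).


kcat = Vmax / [E]t
kcat = 205 / 7
kcat = 29.2857 s^-1

29.2857 s^-1


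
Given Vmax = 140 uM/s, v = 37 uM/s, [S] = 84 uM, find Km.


Km = [S] * (Vmax - v) / v
Km = 84 * (140 - 37) / 37
Km = 233.8378 uM

233.8378 uM


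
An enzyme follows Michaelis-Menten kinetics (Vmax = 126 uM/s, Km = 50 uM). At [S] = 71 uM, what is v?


v = Vmax * [S] / (Km + [S])
v = 126 * 71 / (50 + 71)
v = 73.9339 uM/s

73.9339 uM/s


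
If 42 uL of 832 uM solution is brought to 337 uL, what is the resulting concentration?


C2 = C1 * V1 / V2
C2 = 832 * 42 / 337
C2 = 103.6914 uM

103.6914 uM


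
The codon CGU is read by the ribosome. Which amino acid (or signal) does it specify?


Standard genetic code lookup.
Codon CGU -> Arg

Arg


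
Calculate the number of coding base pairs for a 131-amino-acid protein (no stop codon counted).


Each amino acid = 1 codon = 3 bp
bp = 131 * 3 = 393 bp

393 bp


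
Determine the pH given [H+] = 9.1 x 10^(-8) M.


pH = -log10([H+])
pH = -log10(9.1 x 10^(-8))
pH = 7.041

7.041


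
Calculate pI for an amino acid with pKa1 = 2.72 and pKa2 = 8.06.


pI = (pKa1 + pKa2) / 2
pI = (2.72 + 8.06) / 2
pI = 5.39

5.39


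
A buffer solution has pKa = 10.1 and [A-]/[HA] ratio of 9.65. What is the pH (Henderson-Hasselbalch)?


pH = pKa + log10([A-]/[HA])
pH = 10.1 + log10(9.65)
pH = 11.0845

11.0845


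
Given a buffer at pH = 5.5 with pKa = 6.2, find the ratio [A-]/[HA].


[A-]/[HA] = 10^(pH - pKa)
= 10^(5.5 - 6.2)
= 0.1995

0.1995


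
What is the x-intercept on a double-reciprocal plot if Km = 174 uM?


x-intercept = -1/Km
= -1/174
= -0.0057 1/uM

-0.0057 1/uM


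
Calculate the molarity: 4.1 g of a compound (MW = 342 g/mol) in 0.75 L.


C = (mass / MW) / volume
C = (4.1 / 342) / 0.75
C = 0.016 M

0.016 M


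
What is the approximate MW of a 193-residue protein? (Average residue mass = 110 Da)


MW = n_residues * 110 Da
MW = 193 * 110
MW = 21230 Da

21230 Da


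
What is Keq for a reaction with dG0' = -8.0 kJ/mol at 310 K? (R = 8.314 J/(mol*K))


Keq = exp(-dG0 * 1000 / (R * T))
Keq = exp(-(-8.0) * 1000 / (8.314 * 310))
Keq = 22.2864

22.2864


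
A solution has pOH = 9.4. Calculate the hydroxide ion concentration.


[OH-] = 10^(-pOH)
[OH-] = 10^(-9.4)
[OH-] = 3.981e-10 M

3.981e-10 M


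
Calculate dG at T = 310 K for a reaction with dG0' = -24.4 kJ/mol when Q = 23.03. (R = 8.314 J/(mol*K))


dG = dG0' + RT * ln(Q) / 1000
dG = -24.4 + 8.314 * 310 * ln(23.03) / 1000
dG = -16.3154 kJ/mol

-16.3154 kJ/mol


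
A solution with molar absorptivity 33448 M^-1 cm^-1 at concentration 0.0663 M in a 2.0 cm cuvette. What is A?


A = epsilon * c * l
A = 33448 * 0.0663 * 2.0
A = 4435.2048

4435.2048


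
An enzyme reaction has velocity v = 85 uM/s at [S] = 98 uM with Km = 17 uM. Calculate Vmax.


Vmax = v * (Km + [S]) / [S]
Vmax = 85 * (17 + 98) / 98
Vmax = 99.7449 uM/s

99.7449 uM/s


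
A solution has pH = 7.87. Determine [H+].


[H+] = 10^(-pH)
[H+] = 10^(-7.87)
[H+] = 1.349e-08 M

1.349e-08 M


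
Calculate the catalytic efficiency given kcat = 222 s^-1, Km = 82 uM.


Catalytic efficiency = kcat / Km
= 222 / 82
= 2.7073 uM^-1*s^-1

2.7073 uM^-1*s^-1


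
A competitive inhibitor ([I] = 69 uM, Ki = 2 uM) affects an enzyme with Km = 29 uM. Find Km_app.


Km_app = Km * (1 + [I]/Ki)
Km_app = 29 * (1 + 69/2)
Km_app = 1029.5 uM

1029.5 uM


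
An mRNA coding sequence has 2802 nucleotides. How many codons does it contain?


codons = nucleotides / 3
codons = 2802 / 3 = 934

934


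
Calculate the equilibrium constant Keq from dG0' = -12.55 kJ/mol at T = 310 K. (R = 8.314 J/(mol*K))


Keq = exp(-dG0 * 1000 / (R * T))
Keq = exp(-(-12.55) * 1000 / (8.314 * 310))
Keq = 130.2377

130.2377


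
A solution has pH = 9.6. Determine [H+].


[H+] = 10^(-pH)
[H+] = 10^(-9.6)
[H+] = 2.512e-10 M

2.512e-10 M


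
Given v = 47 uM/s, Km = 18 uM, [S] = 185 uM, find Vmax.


Vmax = v * (Km + [S]) / [S]
Vmax = 47 * (18 + 185) / 185
Vmax = 51.573 uM/s

51.573 uM/s


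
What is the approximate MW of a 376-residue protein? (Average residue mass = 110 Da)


MW = n_residues * 110 Da
MW = 376 * 110
MW = 41360 Da

41360 Da


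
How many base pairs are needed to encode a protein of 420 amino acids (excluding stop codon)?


Each amino acid = 1 codon = 3 bp
bp = 420 * 3 = 1260 bp

1260 bp


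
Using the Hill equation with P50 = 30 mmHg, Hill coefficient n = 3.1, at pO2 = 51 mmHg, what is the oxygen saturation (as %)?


Y = pO2^n / (P50^n + pO2^n)
Y = 51^3.1 / (30^3.1 + 51^3.1)
Y = 83.82%

83.82%


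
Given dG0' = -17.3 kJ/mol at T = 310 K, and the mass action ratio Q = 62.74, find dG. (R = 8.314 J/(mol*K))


dG = dG0' + RT * ln(Q) / 1000
dG = -17.3 + 8.314 * 310 * ln(62.74) / 1000
dG = -6.6324 kJ/mol

-6.6324 kJ/mol


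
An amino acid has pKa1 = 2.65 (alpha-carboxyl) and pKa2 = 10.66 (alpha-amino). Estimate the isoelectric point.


pI = (pKa1 + pKa2) / 2
pI = (2.65 + 10.66) / 2
pI = 6.655

6.655


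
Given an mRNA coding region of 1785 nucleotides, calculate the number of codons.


codons = nucleotides / 3
codons = 1785 / 3 = 595

595


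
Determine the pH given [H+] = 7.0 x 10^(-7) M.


pH = -log10([H+])
pH = -log10(7.0 x 10^(-7))
pH = 6.1549

6.1549


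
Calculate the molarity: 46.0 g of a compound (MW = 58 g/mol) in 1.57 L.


C = (mass / MW) / volume
C = (46.0 / 58) / 1.57
C = 0.5052 M

0.5052 M


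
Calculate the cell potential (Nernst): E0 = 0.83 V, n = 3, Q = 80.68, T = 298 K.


E = E0 - (RT/nF) * ln(Q)
E = 0.83 - (8.314 * 298 / (3 * 96485)) * ln(80.68)
E = 0.7924 V

0.7924 V


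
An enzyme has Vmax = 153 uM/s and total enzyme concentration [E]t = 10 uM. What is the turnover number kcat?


kcat = Vmax / [E]t
kcat = 153 / 10
kcat = 15.3 s^-1

15.3 s^-1


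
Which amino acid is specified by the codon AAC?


Standard genetic code lookup.
Codon AAC -> Asn

Asn


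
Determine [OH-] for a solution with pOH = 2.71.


[OH-] = 10^(-pOH)
[OH-] = 10^(-2.71)
[OH-] = 0.0019 M

0.0019 M


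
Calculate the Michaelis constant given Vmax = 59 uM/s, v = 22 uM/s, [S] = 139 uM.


Km = [S] * (Vmax - v) / v
Km = 139 * (59 - 22) / 22
Km = 233.7727 uM

233.7727 uM


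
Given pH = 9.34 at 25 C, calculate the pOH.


pOH = 14 - pH
pOH = 14 - 9.34
pOH = 4.66

4.66


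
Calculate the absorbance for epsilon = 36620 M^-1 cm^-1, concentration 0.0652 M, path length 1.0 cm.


A = epsilon * c * l
A = 36620 * 0.0652 * 1.0
A = 2387.624

2387.624


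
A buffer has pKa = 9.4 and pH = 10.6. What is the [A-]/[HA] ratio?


[A-]/[HA] = 10^(pH - pKa)
= 10^(10.6 - 9.4)
= 15.8489

15.8489


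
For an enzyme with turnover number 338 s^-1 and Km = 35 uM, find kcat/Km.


Catalytic efficiency = kcat / Km
= 338 / 35
= 9.6571 uM^-1*s^-1

9.6571 uM^-1*s^-1


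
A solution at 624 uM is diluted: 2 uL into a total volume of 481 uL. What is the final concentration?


C2 = C1 * V1 / V2
C2 = 624 * 2 / 481
C2 = 2.5946 uM

2.5946 uM


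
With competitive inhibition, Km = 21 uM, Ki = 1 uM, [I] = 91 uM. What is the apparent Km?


Km_app = Km * (1 + [I]/Ki)
Km_app = 21 * (1 + 91/1)
Km_app = 1932.0 uM

1932.0 uM


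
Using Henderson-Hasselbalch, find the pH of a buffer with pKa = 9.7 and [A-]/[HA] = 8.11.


pH = pKa + log10([A-]/[HA])
pH = 9.7 + log10(8.11)
pH = 10.609

10.609


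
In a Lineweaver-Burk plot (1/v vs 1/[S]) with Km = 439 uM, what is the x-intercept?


x-intercept = -1/Km
= -1/439
= -0.0023 1/uM

-0.0023 1/uM


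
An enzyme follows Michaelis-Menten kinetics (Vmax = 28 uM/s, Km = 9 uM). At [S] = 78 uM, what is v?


v = Vmax * [S] / (Km + [S])
v = 28 * 78 / (9 + 78)
v = 25.1034 uM/s

25.1034 uM/s


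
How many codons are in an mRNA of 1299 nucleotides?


codons = nucleotides / 3
codons = 1299 / 3 = 433

433


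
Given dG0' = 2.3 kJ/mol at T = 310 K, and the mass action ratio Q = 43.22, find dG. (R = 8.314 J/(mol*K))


dG = dG0' + RT * ln(Q) / 1000
dG = 2.3 + 8.314 * 310 * ln(43.22) / 1000
dG = 12.007 kJ/mol

12.007 kJ/mol


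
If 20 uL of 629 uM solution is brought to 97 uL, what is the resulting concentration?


C2 = C1 * V1 / V2
C2 = 629 * 20 / 97
C2 = 129.6907 uM

129.6907 uM


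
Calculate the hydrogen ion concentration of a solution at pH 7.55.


[H+] = 10^(-pH)
[H+] = 10^(-7.55)
[H+] = 2.818e-08 M

2.818e-08 M


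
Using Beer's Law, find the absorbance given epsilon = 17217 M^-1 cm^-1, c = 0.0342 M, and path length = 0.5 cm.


A = epsilon * c * l
A = 17217 * 0.0342 * 0.5
A = 294.4107

294.4107


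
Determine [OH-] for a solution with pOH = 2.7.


[OH-] = 10^(-pOH)
[OH-] = 10^(-2.7)
[OH-] = 0.002 M

0.002 M


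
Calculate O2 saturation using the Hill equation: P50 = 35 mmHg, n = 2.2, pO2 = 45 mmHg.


Y = pO2^n / (P50^n + pO2^n)
Y = 45^2.2 / (35^2.2 + 45^2.2)
Y = 63.48%

63.48%


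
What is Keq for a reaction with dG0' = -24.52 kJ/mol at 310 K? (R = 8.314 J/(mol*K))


Keq = exp(-dG0 * 1000 / (R * T))
Keq = exp(-(-24.52) * 1000 / (8.314 * 310))
Keq = 13543.8067

13543.8067


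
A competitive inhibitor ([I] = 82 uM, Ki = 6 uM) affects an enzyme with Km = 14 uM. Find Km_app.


Km_app = Km * (1 + [I]/Ki)
Km_app = 14 * (1 + 82/6)
Km_app = 205.3333 uM

205.3333 uM


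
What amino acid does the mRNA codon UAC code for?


Standard genetic code lookup.
Codon UAC -> Tyr

Tyr


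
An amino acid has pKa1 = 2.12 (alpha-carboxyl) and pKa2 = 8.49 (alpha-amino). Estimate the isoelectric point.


pI = (pKa1 + pKa2) / 2
pI = (2.12 + 8.49) / 2
pI = 5.305

5.305


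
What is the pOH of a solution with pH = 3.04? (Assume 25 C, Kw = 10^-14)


pOH = 14 - pH
pOH = 14 - 3.04
pOH = 10.96

10.96


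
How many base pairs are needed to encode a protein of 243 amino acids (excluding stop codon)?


Each amino acid = 1 codon = 3 bp
bp = 243 * 3 = 729 bp

729 bp


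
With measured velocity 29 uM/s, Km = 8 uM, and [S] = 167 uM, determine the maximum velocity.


Vmax = v * (Km + [S]) / [S]
Vmax = 29 * (8 + 167) / 167
Vmax = 30.3892 uM/s

30.3892 uM/s


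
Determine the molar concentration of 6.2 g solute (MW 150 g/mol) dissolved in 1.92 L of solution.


C = (mass / MW) / volume
C = (6.2 / 150) / 1.92
C = 0.0215 M

0.0215 M


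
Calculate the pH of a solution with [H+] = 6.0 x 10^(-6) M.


pH = -log10([H+])
pH = -log10(6.0 x 10^(-6))
pH = 5.2218

5.2218


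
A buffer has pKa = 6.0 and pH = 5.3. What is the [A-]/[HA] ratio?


[A-]/[HA] = 10^(pH - pKa)
= 10^(5.3 - 6.0)
= 0.1995

0.1995


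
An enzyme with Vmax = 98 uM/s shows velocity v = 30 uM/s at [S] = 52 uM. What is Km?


Km = [S] * (Vmax - v) / v
Km = 52 * (98 - 30) / 30
Km = 117.8667 uM

117.8667 uM


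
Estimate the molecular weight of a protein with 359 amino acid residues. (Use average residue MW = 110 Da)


MW = n_residues * 110 Da
MW = 359 * 110
MW = 39490 Da

39490 Da


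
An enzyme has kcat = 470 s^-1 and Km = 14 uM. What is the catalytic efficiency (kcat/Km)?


Catalytic efficiency = kcat / Km
= 470 / 14
= 33.5714 uM^-1*s^-1

33.5714 uM^-1*s^-1


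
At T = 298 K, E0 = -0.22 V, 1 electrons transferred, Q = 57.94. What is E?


E = E0 - (RT/nF) * ln(Q)
E = -0.22 - (8.314 * 298 / (1 * 96485)) * ln(57.94)
E = -0.3242 V

-0.3242 V


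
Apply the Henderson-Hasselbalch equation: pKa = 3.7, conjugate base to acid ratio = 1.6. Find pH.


pH = pKa + log10([A-]/[HA])
pH = 3.7 + log10(1.6)
pH = 3.9041

3.9041


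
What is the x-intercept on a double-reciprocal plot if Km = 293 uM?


x-intercept = -1/Km
= -1/293
= -0.0034 1/uM

-0.0034 1/uM


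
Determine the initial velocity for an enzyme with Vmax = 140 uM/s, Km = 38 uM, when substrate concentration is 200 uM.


v = Vmax * [S] / (Km + [S])
v = 140 * 200 / (38 + 200)
v = 117.6471 uM/s

117.6471 uM/s


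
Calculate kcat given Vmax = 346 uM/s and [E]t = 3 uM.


kcat = Vmax / [E]t
kcat = 346 / 3
kcat = 115.3333 s^-1

115.3333 s^-1


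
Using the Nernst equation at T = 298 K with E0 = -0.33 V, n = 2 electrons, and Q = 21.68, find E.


E = E0 - (RT/nF) * ln(Q)
E = -0.33 - (8.314 * 298 / (2 * 96485)) * ln(21.68)
E = -0.3695 V

-0.3695 V


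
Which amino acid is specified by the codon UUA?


Standard genetic code lookup.
Codon UUA -> Leu

Leu


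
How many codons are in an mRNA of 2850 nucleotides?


codons = nucleotides / 3
codons = 2850 / 3 = 950

950


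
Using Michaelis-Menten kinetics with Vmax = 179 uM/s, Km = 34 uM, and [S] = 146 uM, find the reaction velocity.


v = Vmax * [S] / (Km + [S])
v = 179 * 146 / (34 + 146)
v = 145.1889 uM/s

145.1889 uM/s


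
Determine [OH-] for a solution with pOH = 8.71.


[OH-] = 10^(-pOH)
[OH-] = 10^(-8.71)
[OH-] = 1.950e-09 M

1.950e-09 M


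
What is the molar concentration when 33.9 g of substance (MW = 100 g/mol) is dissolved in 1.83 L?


C = (mass / MW) / volume
C = (33.9 / 100) / 1.83
C = 0.1852 M

0.1852 M


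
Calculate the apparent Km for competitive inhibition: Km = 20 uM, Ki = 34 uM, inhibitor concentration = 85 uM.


Km_app = Km * (1 + [I]/Ki)
Km_app = 20 * (1 + 85/34)
Km_app = 70.0 uM

70.0 uM


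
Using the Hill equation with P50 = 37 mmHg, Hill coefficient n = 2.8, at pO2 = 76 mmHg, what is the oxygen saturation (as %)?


Y = pO2^n / (P50^n + pO2^n)
Y = 76^2.8 / (37^2.8 + 76^2.8)
Y = 88.24%

88.24%


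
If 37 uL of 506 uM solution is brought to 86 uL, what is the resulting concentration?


C2 = C1 * V1 / V2
C2 = 506 * 37 / 86
C2 = 217.6977 uM

217.6977 uM


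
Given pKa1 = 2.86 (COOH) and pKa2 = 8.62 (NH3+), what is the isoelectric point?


pI = (pKa1 + pKa2) / 2
pI = (2.86 + 8.62) / 2
pI = 5.74

5.74


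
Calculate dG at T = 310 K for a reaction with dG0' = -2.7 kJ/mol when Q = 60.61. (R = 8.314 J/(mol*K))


dG = dG0' + RT * ln(Q) / 1000
dG = -2.7 + 8.314 * 310 * ln(60.61) / 1000
dG = 7.8786 kJ/mol

7.8786 kJ/mol


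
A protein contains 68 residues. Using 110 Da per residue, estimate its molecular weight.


MW = n_residues * 110 Da
MW = 68 * 110
MW = 7480 Da

7480 Da


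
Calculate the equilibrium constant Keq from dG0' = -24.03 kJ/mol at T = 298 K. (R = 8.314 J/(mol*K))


Keq = exp(-dG0 * 1000 / (R * T))
Keq = exp(-(-24.03) * 1000 / (8.314 * 298))
Keq = 16301.4897

16301.4897


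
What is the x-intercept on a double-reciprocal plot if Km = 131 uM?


x-intercept = -1/Km
= -1/131
= -0.0076 1/uM

-0.0076 1/uM


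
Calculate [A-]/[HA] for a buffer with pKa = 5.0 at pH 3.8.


[A-]/[HA] = 10^(pH - pKa)
= 10^(3.8 - 5.0)
= 0.0631

0.0631


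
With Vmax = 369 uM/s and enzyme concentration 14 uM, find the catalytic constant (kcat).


kcat = Vmax / [E]t
kcat = 369 / 14
kcat = 26.3571 s^-1

26.3571 s^-1


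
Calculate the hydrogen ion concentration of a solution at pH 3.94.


[H+] = 10^(-pH)
[H+] = 10^(-3.94)
[H+] = 1.148e-04 M

1.148e-04 M


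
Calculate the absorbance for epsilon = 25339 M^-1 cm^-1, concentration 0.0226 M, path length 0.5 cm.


A = epsilon * c * l
A = 25339 * 0.0226 * 0.5
A = 286.3307

286.3307


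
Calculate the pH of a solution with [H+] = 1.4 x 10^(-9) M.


pH = -log10([H+])
pH = -log10(1.4 x 10^(-9))
pH = 8.8539

8.8539


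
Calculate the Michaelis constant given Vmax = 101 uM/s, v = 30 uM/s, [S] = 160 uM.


Km = [S] * (Vmax - v) / v
Km = 160 * (101 - 30) / 30
Km = 378.6667 uM

378.6667 uM


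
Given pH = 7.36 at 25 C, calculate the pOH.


pOH = 14 - pH
pOH = 14 - 7.36
pOH = 6.64

6.64


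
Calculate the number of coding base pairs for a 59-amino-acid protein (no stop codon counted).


Each amino acid = 1 codon = 3 bp
bp = 59 * 3 = 177 bp

177 bp


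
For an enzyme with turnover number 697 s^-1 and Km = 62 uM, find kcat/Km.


Catalytic efficiency = kcat / Km
= 697 / 62
= 11.2419 uM^-1*s^-1

11.2419 uM^-1*s^-1


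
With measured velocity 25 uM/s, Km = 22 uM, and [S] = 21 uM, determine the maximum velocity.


Vmax = v * (Km + [S]) / [S]
Vmax = 25 * (22 + 21) / 21
Vmax = 51.1905 uM/s

51.1905 uM/s


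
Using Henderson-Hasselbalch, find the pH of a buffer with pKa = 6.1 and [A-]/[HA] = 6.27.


pH = pKa + log10([A-]/[HA])
pH = 6.1 + log10(6.27)
pH = 6.8973

6.8973


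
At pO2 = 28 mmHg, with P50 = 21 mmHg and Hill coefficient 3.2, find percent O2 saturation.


Y = pO2^n / (P50^n + pO2^n)
Y = 28^3.2 / (21^3.2 + 28^3.2)
Y = 71.52%

71.52%


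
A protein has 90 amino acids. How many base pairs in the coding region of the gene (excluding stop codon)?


Each amino acid = 1 codon = 3 bp
bp = 90 * 3 = 270 bp

270 bp


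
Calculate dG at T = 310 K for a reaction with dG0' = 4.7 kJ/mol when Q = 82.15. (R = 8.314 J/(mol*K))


dG = dG0' + RT * ln(Q) / 1000
dG = 4.7 + 8.314 * 310 * ln(82.15) / 1000
dG = 16.0623 kJ/mol

16.0623 kJ/mol


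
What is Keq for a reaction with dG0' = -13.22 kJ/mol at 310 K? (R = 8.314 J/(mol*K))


Keq = exp(-dG0 * 1000 / (R * T))
Keq = exp(-(-13.22) * 1000 / (8.314 * 310))
Keq = 168.9021

168.9021


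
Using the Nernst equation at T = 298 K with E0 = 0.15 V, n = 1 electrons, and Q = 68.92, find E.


E = E0 - (RT/nF) * ln(Q)
E = 0.15 - (8.314 * 298 / (1 * 96485)) * ln(68.92)
E = 0.0413 V

0.0413 V


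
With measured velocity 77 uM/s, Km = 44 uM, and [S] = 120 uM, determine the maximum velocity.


Vmax = v * (Km + [S]) / [S]
Vmax = 77 * (44 + 120) / 120
Vmax = 105.2333 uM/s

105.2333 uM/s


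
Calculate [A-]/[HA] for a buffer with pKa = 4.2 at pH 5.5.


[A-]/[HA] = 10^(pH - pKa)
= 10^(5.5 - 4.2)
= 19.9526

19.9526


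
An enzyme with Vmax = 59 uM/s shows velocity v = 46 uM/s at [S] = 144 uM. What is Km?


Km = [S] * (Vmax - v) / v
Km = 144 * (59 - 46) / 46
Km = 40.6957 uM

40.6957 uM


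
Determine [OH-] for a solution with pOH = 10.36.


[OH-] = 10^(-pOH)
[OH-] = 10^(-10.36)
[OH-] = 4.365e-11 M

4.365e-11 M


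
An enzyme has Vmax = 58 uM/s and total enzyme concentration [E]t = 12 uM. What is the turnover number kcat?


kcat = Vmax / [E]t
kcat = 58 / 12
kcat = 4.8333 s^-1

4.8333 s^-1


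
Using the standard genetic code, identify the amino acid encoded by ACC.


Standard genetic code lookup.
Codon ACC -> Thr

Thr


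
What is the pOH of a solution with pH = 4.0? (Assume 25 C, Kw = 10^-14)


pOH = 14 - pH
pOH = 14 - 4.0
pOH = 10.0

10.0


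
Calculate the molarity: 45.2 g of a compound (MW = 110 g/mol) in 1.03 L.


C = (mass / MW) / volume
C = (45.2 / 110) / 1.03
C = 0.3989 M

0.3989 M


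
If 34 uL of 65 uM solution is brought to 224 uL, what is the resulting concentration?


C2 = C1 * V1 / V2
C2 = 65 * 34 / 224
C2 = 9.8661 uM

9.8661 uM


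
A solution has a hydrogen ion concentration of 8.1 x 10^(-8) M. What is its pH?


pH = -log10([H+])
pH = -log10(8.1 x 10^(-8))
pH = 7.0915

7.0915


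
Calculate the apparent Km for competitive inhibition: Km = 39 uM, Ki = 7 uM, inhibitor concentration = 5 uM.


Km_app = Km * (1 + [I]/Ki)
Km_app = 39 * (1 + 5/7)
Km_app = 66.8571 uM

66.8571 uM


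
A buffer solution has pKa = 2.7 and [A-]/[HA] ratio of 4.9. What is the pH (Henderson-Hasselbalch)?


pH = pKa + log10([A-]/[HA])
pH = 2.7 + log10(4.9)
pH = 3.3902

3.3902


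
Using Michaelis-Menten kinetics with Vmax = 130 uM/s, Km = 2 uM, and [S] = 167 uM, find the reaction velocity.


v = Vmax * [S] / (Km + [S])
v = 130 * 167 / (2 + 167)
v = 128.4615 uM/s

128.4615 uM/s


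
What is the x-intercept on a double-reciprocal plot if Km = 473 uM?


x-intercept = -1/Km
= -1/473
= -0.0021 1/uM

-0.0021 1/uM


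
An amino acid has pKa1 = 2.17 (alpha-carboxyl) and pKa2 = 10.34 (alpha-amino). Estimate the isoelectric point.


pI = (pKa1 + pKa2) / 2
pI = (2.17 + 10.34) / 2
pI = 6.255

6.255


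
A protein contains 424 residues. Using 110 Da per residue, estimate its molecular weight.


MW = n_residues * 110 Da
MW = 424 * 110
MW = 46640 Da

46640 Da


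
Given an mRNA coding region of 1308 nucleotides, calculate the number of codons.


codons = nucleotides / 3
codons = 1308 / 3 = 436

436


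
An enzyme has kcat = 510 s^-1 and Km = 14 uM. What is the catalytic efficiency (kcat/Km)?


Catalytic efficiency = kcat / Km
= 510 / 14
= 36.4286 uM^-1*s^-1

36.4286 uM^-1*s^-1


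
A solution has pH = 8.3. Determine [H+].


[H+] = 10^(-pH)
[H+] = 10^(-8.3)
[H+] = 5.012e-09 M

5.012e-09 M


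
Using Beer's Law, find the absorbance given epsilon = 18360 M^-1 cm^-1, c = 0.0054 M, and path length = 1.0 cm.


A = epsilon * c * l
A = 18360 * 0.0054 * 1.0
A = 99.144

99.144


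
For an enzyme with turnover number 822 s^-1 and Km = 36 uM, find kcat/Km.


Catalytic efficiency = kcat / Km
= 822 / 36
= 22.8333 uM^-1*s^-1

22.8333 uM^-1*s^-1


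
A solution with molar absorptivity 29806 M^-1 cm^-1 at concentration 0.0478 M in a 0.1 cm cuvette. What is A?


A = epsilon * c * l
A = 29806 * 0.0478 * 0.1
A = 142.4727

142.4727


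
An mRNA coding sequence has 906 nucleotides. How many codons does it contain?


codons = nucleotides / 3
codons = 906 / 3 = 302

302


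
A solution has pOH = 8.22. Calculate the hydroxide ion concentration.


[OH-] = 10^(-pOH)
[OH-] = 10^(-8.22)
[OH-] = 6.026e-09 M

6.026e-09 M


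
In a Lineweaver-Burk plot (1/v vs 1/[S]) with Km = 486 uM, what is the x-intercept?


x-intercept = -1/Km
= -1/486
= -0.0021 1/uM

-0.0021 1/uM


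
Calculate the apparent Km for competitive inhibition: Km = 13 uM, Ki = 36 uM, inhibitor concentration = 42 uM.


Km_app = Km * (1 + [I]/Ki)
Km_app = 13 * (1 + 42/36)
Km_app = 28.1667 uM

28.1667 uM


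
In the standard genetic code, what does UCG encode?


Standard genetic code lookup.
Codon UCG -> Ser

Ser


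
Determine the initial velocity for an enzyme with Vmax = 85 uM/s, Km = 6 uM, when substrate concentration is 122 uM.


v = Vmax * [S] / (Km + [S])
v = 85 * 122 / (6 + 122)
v = 81.0156 uM/s

81.0156 uM/s


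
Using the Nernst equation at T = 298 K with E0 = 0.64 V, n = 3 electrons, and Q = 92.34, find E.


E = E0 - (RT/nF) * ln(Q)
E = 0.64 - (8.314 * 298 / (3 * 96485)) * ln(92.34)
E = 0.6013 V

0.6013 V


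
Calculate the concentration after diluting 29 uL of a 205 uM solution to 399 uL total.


C2 = C1 * V1 / V2
C2 = 205 * 29 / 399
C2 = 14.8997 uM

14.8997 uM


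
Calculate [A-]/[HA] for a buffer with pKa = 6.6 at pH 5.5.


[A-]/[HA] = 10^(pH - pKa)
= 10^(5.5 - 6.6)
= 0.0794

0.0794


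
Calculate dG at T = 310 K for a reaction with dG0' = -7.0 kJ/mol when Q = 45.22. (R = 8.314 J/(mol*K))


dG = dG0' + RT * ln(Q) / 1000
dG = -7.0 + 8.314 * 310 * ln(45.22) / 1000
dG = 2.8236 kJ/mol

2.8236 kJ/mol


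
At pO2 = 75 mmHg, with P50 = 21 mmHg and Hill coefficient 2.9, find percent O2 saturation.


Y = pO2^n / (P50^n + pO2^n)
Y = 75^2.9 / (21^2.9 + 75^2.9)
Y = 97.57%

97.57%


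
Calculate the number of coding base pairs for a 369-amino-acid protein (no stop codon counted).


Each amino acid = 1 codon = 3 bp
bp = 369 * 3 = 1107 bp

1107 bp


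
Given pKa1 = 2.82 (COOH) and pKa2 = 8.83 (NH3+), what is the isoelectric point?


pI = (pKa1 + pKa2) / 2
pI = (2.82 + 8.83) / 2
pI = 5.825

5.825


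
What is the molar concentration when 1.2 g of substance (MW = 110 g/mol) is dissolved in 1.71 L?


C = (mass / MW) / volume
C = (1.2 / 110) / 1.71
C = 0.0064 M

0.0064 M


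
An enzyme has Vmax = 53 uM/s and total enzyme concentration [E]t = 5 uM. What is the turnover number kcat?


kcat = Vmax / [E]t
kcat = 53 / 5
kcat = 10.6 s^-1

10.6 s^-1


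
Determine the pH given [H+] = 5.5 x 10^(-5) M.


pH = -log10([H+])
pH = -log10(5.5 x 10^(-5))
pH = 4.2596

4.2596


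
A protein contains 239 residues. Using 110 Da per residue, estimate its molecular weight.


MW = n_residues * 110 Da
MW = 239 * 110
MW = 26290 Da

26290 Da


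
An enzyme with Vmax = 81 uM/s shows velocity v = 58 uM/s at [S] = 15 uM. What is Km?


Km = [S] * (Vmax - v) / v
Km = 15 * (81 - 58) / 58
Km = 5.9483 uM

5.9483 uM


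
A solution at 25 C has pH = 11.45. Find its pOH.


pOH = 14 - pH
pOH = 14 - 11.45
pOH = 2.55

2.55


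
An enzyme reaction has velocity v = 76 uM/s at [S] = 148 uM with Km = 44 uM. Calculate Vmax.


Vmax = v * (Km + [S]) / [S]
Vmax = 76 * (44 + 148) / 148
Vmax = 98.5946 uM/s

98.5946 uM/s


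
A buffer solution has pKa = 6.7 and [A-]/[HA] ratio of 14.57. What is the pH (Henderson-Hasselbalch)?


pH = pKa + log10([A-]/[HA])
pH = 6.7 + log10(14.57)
pH = 7.8635

7.8635


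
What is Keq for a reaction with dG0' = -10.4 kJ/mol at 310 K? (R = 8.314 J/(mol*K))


Keq = exp(-dG0 * 1000 / (R * T))
Keq = exp(-(-10.4) * 1000 / (8.314 * 310))
Keq = 56.5524

56.5524


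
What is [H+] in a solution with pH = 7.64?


[H+] = 10^(-pH)
[H+] = 10^(-7.64)
[H+] = 2.291e-08 M

2.291e-08 M


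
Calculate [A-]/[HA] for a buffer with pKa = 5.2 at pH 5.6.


[A-]/[HA] = 10^(pH - pKa)
= 10^(5.6 - 5.2)
= 2.5119

2.5119


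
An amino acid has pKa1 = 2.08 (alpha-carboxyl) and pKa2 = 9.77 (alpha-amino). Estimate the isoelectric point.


pI = (pKa1 + pKa2) / 2
pI = (2.08 + 9.77) / 2
pI = 5.925

5.925


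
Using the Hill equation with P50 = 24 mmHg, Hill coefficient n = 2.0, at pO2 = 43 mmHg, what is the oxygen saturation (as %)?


Y = pO2^n / (P50^n + pO2^n)
Y = 43^2.0 / (24^2.0 + 43^2.0)
Y = 76.25%

76.25%


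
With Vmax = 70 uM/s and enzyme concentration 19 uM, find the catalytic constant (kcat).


kcat = Vmax / [E]t
kcat = 70 / 19
kcat = 3.6842 s^-1

3.6842 s^-1


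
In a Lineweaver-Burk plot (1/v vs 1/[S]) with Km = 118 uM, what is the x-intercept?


x-intercept = -1/Km
= -1/118
= -0.0085 1/uM

-0.0085 1/uM


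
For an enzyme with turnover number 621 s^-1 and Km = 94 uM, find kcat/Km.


Catalytic efficiency = kcat / Km
= 621 / 94
= 6.6064 uM^-1*s^-1

6.6064 uM^-1*s^-1


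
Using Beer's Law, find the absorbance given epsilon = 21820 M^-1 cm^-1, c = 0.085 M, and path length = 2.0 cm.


A = epsilon * c * l
A = 21820 * 0.085 * 2.0
A = 3709.4

3709.4


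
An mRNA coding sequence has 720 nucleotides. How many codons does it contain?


codons = nucleotides / 3
codons = 720 / 3 = 240

240


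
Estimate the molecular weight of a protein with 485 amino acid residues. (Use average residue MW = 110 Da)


MW = n_residues * 110 Da
MW = 485 * 110
MW = 53350 Da

53350 Da


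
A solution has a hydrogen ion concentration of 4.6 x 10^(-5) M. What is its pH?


pH = -log10([H+])
pH = -log10(4.6 x 10^(-5))
pH = 4.3372

4.3372


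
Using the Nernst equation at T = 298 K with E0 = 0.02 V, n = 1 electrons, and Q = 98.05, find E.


E = E0 - (RT/nF) * ln(Q)
E = 0.02 - (8.314 * 298 / (1 * 96485)) * ln(98.05)
E = -0.0977 V

-0.0977 V


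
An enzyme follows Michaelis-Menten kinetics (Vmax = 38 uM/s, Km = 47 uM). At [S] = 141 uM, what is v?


v = Vmax * [S] / (Km + [S])
v = 38 * 141 / (47 + 141)
v = 28.5 uM/s

28.5 uM/s
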